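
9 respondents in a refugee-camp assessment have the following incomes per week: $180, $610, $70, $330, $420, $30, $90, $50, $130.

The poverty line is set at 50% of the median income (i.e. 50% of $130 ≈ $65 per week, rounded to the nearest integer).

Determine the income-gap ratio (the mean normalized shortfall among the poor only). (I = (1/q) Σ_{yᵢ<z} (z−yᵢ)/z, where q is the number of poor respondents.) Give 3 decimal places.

0.385

Below the line: $30, $50 (q = 2 of N = 9).
Relative gaps: 0.5385, 0.2308; sum = 0.769231.
I averages over the q = 2 poor units only: 0.769231 / 2 = 0.385.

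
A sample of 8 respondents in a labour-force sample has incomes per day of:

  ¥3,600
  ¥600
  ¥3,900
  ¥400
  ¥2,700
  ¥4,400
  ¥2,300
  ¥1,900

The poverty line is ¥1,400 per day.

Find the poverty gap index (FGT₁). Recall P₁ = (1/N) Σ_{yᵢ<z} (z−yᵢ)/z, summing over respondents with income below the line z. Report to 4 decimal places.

0.1607

Poor units: ¥400, ¥600 (q = 2 of N = 8).
Gap ratios (z−y)/z: (1400−400)/1400 = 0.7143; (1400−600)/1400 = 0.5714.
Sum of shortfalls = 1.285714; P₁ averages over all N: 1.285714 / 8 = 0.1607.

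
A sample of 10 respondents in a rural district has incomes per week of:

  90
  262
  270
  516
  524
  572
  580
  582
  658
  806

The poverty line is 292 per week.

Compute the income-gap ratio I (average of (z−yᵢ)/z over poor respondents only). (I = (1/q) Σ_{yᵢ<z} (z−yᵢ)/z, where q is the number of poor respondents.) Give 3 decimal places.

0.290

Below the line: 90, 262, 270 (q = 3 of N = 10).
Relative gaps: 0.6918, 0.1027, 0.0753; sum = 0.869863.
I averages over the q = 3 poor units only: 0.869863 / 3 = 0.290.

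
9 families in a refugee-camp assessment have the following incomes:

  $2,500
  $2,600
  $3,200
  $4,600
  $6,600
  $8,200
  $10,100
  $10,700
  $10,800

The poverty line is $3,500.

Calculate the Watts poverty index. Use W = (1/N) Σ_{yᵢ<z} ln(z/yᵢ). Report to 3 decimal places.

Below z: $2,500, $2,600, $3,200 (q = 3 of N = 9).
ln(z/y) terms: ln(3500/2500) = 0.3365; ln(3500/2600) = 0.2973; ln(3500/3200) = 0.0896.
W = 0.723336 / 9 = 0.080.

0.080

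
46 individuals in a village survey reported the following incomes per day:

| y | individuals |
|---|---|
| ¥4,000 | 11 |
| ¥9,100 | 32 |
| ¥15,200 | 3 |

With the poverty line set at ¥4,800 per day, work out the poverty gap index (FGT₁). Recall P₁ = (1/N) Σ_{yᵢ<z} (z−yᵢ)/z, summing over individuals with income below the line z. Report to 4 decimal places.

Below the line: 11×¥4,000 (q = 11 of N = 46).
Shortfall ratios: (4800−4000)/4800 = 0.1667 (×11).
Sum of shortfalls = 1.833333; P₁ averages over all N: 1.833333 / 46 = 0.0399.

0.0399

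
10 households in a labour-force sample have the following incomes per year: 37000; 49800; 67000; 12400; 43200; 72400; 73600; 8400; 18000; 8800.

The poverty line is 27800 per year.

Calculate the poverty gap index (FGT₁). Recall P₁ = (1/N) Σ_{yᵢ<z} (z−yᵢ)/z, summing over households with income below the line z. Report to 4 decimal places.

0.2288

Below the line: 8400, 8800, 12400, 18000 (q = 4 of N = 10).
Shortfall ratios: (27800−8400)/27800 = 0.6978; (27800−8800)/27800 = 0.6835; (27800−12400)/27800 = 0.5540; (27800−18000)/27800 = 0.3525.
Σ = 2.287770. Dividing by the full population N = 10 gives P₁ = 0.2288.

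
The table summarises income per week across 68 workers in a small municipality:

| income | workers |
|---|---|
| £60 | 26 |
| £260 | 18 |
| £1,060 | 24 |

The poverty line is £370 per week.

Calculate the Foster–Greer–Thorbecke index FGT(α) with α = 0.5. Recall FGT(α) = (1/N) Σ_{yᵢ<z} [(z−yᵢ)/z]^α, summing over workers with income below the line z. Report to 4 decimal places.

0.4943

Below the line: 26×£60, 18×£260 (q = 44 of N = 68).
Relative gaps: (370−60)/370 = 0.8378 (×26); (370−260)/370 = 0.2973 (×18).
Raised to α = 0.5: 0.91533 (×26); 0.54525 (×18).
Sum = 33.613201; FGT(0.5) = 33.613201 / 68 = 0.4943.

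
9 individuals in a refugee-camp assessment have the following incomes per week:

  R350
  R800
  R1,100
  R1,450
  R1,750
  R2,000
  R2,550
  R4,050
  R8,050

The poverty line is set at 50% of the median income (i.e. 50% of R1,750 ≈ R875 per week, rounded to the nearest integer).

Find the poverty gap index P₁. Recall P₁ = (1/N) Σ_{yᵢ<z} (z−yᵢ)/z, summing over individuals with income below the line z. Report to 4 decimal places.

0.0762

Incomes under z: R350, R800 (q = 2 of N = 9).
Shortfall ratios: (875−350)/875 = 0.6000; (875−800)/875 = 0.0857.
Sum of shortfalls = 0.685714; P₁ averages over all N: 0.685714 / 9 = 0.0762.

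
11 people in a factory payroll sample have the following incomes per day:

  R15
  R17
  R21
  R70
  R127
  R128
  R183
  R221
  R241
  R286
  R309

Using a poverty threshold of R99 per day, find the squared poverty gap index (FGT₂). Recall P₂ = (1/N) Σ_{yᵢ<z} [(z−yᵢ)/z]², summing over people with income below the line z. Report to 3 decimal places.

0.192

Incomes under z: R15, R17, R21, R70 (q = 4 of N = 11).
Gap ratios (z−y)/z: (99−15)/99 = 0.8485; (99−17)/99 = 0.8283; (99−21)/99 = 0.7879; (99−70)/99 = 0.2929.
Squared: 0.7199; 0.6861; 0.6208; 0.0858.
Sum = 2.112540; P₂ = 2.112540 / 11 = 0.192.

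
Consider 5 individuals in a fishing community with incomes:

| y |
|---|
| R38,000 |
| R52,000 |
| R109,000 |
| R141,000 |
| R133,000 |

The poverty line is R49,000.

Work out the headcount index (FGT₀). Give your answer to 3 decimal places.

1 of the 5 individuals have income below R49,000.
H = 1/5 = 0.200.

0.200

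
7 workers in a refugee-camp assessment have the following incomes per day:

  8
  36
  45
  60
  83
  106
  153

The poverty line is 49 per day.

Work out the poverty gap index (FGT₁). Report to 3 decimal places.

Poor units: 8, 36, 45 (q = 3 of N = 7).
Gap ratios (z−y)/z: (49−8)/49 = 0.8367; (49−36)/49 = 0.2653; (49−45)/49 = 0.0816.
Σ = 1.183673. Dividing by the full population N = 7 gives P₁ = 0.169.

0.169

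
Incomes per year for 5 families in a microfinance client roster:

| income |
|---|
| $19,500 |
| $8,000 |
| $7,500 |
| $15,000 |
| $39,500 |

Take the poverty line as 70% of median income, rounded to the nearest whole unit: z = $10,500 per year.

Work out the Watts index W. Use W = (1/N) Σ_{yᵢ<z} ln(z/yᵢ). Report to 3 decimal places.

Below the line: $7,500, $8,000 (q = 2 of N = 5).
Log shortfalls: ln(10500/7500) = 0.3365; ln(10500/8000) = 0.2719.
W = 0.608406 / 5 = 0.122.

0.122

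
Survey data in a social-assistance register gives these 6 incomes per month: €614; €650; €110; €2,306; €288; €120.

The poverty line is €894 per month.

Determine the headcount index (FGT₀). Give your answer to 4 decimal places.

5 of the 6 people have income below €894.
H = 5/6 = 0.8333.

0.8333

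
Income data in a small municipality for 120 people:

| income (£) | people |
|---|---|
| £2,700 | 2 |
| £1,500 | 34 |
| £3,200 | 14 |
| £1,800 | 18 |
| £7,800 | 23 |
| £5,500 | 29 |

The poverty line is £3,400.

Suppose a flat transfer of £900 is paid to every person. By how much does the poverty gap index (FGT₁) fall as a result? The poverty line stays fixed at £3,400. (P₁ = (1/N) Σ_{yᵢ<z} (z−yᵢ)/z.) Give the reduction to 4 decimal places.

Before: below the line — 34×£1,500, 18×£1,800, 2×£2,700, 14×£3,200; poverty gap index (FGT₁) = 0.239216.
After the £900 transfer: below the line — 34×£2,400, 18×£2,700; poverty gap index (FGT₁) = 0.114216.
Reduction = 0.239216 − 0.114216 = 0.1250.

0.1250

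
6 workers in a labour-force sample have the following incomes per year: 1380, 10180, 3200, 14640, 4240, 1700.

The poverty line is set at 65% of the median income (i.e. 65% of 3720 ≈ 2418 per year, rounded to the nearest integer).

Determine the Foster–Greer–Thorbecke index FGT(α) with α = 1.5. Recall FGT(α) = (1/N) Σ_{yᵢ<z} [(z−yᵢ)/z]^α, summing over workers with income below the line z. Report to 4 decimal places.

0.0738

Below the line: 1380, 1700 (q = 2 of N = 6).
Shortfall ratios: (2418−1380)/2418 = 0.4293; (2418−1700)/2418 = 0.2969.
Raised to α = 1.5: 0.28126; 0.16181.
Sum = 0.443071; FGT(1.5) = 0.443071 / 6 = 0.0738.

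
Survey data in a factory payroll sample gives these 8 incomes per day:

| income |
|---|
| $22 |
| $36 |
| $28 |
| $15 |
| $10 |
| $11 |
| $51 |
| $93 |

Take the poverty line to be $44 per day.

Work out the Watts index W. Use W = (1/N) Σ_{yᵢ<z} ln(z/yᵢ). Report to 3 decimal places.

0.661

Incomes under z: $10, $11, $15, $22, $28, $36 (q = 6 of N = 8).
Log shortfalls: ln(44/10) = 1.4816; ln(44/11) = 1.3863; ln(44/15) = 1.0761; ln(44/22) = 0.6931; ln(44/28) = 0.4520; ln(44/36) = 0.2007.
W = 5.289841 / 8 = 0.661.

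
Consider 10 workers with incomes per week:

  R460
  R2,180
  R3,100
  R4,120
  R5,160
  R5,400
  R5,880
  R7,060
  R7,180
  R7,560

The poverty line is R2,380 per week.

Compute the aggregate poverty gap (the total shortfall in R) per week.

R2,120

Below z: R460, R2,180 (q = 2 of N = 10).
Individual gaps: 2380−460 = 1920; 2380−2180 = 200.
Aggregate gap = R2,120.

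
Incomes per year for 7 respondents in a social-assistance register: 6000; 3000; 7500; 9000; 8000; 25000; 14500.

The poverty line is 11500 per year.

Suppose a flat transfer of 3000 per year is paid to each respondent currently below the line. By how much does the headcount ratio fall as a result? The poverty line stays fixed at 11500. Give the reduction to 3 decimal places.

Before: below the line — 3000, 6000, 7500, 8000, 9000; headcount ratio = 0.71429.
After the 3000 transfer: below the line — 6000, 9000, 10500, 11000; headcount ratio = 0.57143.
Reduction = 0.71429 − 0.57143 = 0.143.

0.143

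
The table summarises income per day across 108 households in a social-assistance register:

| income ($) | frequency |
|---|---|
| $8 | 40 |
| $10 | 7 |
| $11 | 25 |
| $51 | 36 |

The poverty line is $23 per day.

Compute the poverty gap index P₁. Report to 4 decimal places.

0.3990

Poor units: 40×$8, 7×$10, 25×$11 (q = 72 of N = 108).
Normalized shortfalls: (23−8)/23 = 0.6522 (×40); (23−10)/23 = 0.5652 (×7); (23−11)/23 = 0.5217 (×25).
Σ = 43.086957. Dividing by the full population N = 108 gives P₁ = 0.3990.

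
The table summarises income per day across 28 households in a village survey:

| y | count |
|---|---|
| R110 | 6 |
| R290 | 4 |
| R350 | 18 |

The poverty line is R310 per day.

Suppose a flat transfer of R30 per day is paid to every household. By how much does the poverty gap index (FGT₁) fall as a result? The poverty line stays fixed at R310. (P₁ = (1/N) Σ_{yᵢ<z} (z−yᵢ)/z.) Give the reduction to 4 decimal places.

0.0300

Before: below the line — 6×R110, 4×R290; poverty gap index (FGT₁) = 0.147465.
After the R30 transfer: below the line — 6×R140; poverty gap index (FGT₁) = 0.117512.
Reduction = 0.147465 − 0.117512 = 0.0300.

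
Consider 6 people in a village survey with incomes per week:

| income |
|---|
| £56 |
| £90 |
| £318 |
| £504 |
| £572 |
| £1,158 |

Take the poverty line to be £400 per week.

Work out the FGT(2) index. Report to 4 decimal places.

0.2304

Poor units: £56, £90, £318 (q = 3 of N = 6).
Shortfall ratios: (400−56)/400 = 0.8600; (400−90)/400 = 0.7750; (400−318)/400 = 0.2050.
Squared: 0.7396; 0.6006; 0.0420.
Sum = 1.382250; P₂ = 1.382250 / 6 = 0.2304.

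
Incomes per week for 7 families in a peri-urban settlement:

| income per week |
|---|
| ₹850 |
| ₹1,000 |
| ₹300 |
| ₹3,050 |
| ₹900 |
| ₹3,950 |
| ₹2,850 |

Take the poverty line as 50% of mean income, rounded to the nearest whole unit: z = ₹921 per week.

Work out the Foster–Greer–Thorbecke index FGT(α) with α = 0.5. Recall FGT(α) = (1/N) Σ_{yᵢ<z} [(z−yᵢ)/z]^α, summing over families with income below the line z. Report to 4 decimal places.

Incomes under z: ₹300, ₹850, ₹900 (q = 3 of N = 7).
Shortfall ratios: (921−300)/921 = 0.6743; (921−850)/921 = 0.0771; (921−900)/921 = 0.0228.
Raised to α = 0.5: 0.82114; 0.27765; 0.15100.
Sum = 1.249790; FGT(0.5) = 1.249790 / 7 = 0.1785.

0.1785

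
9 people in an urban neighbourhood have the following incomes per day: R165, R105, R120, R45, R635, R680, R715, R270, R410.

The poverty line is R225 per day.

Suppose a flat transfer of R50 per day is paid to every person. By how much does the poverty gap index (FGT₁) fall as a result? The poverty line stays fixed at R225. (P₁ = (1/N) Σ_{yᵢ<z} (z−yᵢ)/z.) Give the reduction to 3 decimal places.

0.099

Before: below the line — R45, R105, R120, R165; poverty gap index (FGT₁) = 0.22963.
After the R50 transfer: below the line — R95, R155, R170, R215; poverty gap index (FGT₁) = 0.13086.
Reduction = 0.22963 − 0.13086 = 0.099.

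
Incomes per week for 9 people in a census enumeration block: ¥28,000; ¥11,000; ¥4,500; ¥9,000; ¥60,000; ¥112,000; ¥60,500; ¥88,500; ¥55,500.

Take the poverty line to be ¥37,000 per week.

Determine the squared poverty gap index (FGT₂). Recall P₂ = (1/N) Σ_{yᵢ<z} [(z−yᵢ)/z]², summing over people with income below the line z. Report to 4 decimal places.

0.2108

Incomes under z: ¥4,500, ¥9,000, ¥11,000, ¥28,000 (q = 4 of N = 9).
Relative gaps: (37000−4500)/37000 = 0.8784; (37000−9000)/37000 = 0.7568; (37000−11000)/37000 = 0.7027; (37000−28000)/37000 = 0.2432.
Squared: 0.7715; 0.5727; 0.4938; 0.0592.
Sum = 1.897188; P₂ = 1.897188 / 9 = 0.2108.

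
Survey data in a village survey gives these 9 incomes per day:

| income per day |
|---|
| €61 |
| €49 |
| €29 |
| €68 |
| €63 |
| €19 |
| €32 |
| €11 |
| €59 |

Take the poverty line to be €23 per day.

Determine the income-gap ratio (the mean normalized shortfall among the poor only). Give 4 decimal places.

Below the line: €11, €19 (q = 2 of N = 9).
Shortfall ratios (z−y)/z: 0.5217, 0.1739; sum = 0.695652.
The income-gap ratio divides by q (the poor only): 0.695652 / 2 = 0.3478.

0.3478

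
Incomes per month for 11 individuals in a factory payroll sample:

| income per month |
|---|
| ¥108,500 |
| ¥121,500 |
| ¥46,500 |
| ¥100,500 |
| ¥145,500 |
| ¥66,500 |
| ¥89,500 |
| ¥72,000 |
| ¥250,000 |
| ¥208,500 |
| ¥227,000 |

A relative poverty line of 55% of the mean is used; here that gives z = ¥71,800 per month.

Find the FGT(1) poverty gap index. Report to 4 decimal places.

0.0387

Below z: ¥46,500, ¥66,500 (q = 2 of N = 11).
Shortfall ratios: (71800−46500)/71800 = 0.3524; (71800−66500)/71800 = 0.0738.
Σ = 0.426184. Dividing by the full population N = 11 gives P₁ = 0.0387.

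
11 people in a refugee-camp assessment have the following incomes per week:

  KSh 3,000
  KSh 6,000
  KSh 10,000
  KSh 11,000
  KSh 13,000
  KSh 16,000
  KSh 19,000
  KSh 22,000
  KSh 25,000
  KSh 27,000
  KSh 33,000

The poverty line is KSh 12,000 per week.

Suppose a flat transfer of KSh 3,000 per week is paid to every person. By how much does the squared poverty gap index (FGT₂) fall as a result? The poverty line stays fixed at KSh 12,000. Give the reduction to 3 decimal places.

0.049

Before: below the line — KSh 3,000, KSh 6,000, KSh 10,000, KSh 11,000; squared poverty gap index (FGT₂) = 0.07702.
After the KSh 3,000 transfer: below the line — KSh 6,000, KSh 9,000; squared poverty gap index (FGT₂) = 0.02841.
Reduction = 0.07702 − 0.02841 = 0.049.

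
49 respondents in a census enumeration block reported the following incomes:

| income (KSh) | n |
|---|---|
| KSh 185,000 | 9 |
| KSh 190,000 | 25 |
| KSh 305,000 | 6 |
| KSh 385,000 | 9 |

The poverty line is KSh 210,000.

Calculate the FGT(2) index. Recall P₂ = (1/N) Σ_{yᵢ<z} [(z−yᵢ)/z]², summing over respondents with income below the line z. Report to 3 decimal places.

0.007

Poor units: 9×KSh 185,000, 25×KSh 190,000 (q = 34 of N = 49).
Relative gaps: (210000−185000)/210000 = 0.1190 (×9); (210000−190000)/210000 = 0.0952 (×25).
Squared: 0.0142 (×9); 0.0091 (×25).
Sum = 0.354308; P₂ = 0.354308 / 49 = 0.007.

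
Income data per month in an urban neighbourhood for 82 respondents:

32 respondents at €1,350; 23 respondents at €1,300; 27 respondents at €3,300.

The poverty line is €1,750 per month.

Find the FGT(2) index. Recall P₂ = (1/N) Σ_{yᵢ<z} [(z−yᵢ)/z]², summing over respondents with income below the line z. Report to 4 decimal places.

0.0389

Below z: 23×€1,300, 32×€1,350 (q = 55 of N = 82).
Shortfall ratios: (1750−1300)/1750 = 0.2571 (×23); (1750−1350)/1750 = 0.2286 (×32).
Squared: 0.0661 (×23); 0.0522 (×32).
Sum = 3.192653; P₂ = 3.192653 / 82 = 0.0389.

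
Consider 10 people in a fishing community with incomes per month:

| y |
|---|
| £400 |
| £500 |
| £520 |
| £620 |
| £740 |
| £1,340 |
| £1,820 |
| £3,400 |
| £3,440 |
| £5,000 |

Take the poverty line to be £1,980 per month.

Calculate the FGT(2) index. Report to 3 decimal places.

Below the line: £400, £500, £520, £620, £740, £1,340, £1,820 (q = 7 of N = 10).
Normalized shortfalls: (1980−400)/1980 = 0.7980; (1980−500)/1980 = 0.7475; (1980−520)/1980 = 0.7374; (1980−620)/1980 = 0.6869; (1980−740)/1980 = 0.6263; (1980−1340)/1980 = 0.3232; (1980−1820)/1980 = 0.0808.
Squared: 0.6368; 0.5587; 0.5437; 0.4718; 0.3922; 0.1045; 0.0065.
Sum = 2.714213; P₂ = 2.714213 / 10 = 0.271.

0.271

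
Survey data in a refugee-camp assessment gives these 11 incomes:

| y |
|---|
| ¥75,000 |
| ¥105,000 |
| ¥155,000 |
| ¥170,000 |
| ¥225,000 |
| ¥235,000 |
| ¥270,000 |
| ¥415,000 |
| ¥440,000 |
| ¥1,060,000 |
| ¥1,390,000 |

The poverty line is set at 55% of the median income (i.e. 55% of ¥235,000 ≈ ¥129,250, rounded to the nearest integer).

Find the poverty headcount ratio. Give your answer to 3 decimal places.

0.182

2 of the 11 individuals have income below ¥129,250.
H = 2/11 = 0.182.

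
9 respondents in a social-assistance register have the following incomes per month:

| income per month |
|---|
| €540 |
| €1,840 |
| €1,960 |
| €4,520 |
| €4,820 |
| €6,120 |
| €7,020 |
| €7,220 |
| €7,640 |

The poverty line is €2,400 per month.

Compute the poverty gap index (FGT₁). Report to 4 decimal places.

0.1324

Below z: €540, €1,840, €1,960 (q = 3 of N = 9).
Relative gaps: (2400−540)/2400 = 0.7750; (2400−1840)/2400 = 0.2333; (2400−1960)/2400 = 0.1833.
Σ = 1.191667. Dividing by the full population N = 9 gives P₁ = 0.1324.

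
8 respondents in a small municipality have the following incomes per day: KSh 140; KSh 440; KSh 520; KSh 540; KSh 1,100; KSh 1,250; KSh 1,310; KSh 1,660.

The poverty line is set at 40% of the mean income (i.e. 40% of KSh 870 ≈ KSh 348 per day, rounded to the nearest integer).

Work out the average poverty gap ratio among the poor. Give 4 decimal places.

0.5977

Incomes under z: KSh 140 (q = 1 of N = 8).
Relative gaps: 0.5977; sum = 0.597701.
The income-gap ratio divides by q (the poor only): 0.597701 / 1 = 0.5977.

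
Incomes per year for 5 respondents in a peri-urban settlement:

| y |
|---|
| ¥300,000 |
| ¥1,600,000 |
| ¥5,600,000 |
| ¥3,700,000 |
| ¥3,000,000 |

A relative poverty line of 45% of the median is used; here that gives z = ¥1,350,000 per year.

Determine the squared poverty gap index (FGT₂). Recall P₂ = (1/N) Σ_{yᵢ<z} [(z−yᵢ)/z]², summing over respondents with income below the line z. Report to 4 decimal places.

Below the line: ¥300,000 (q = 1 of N = 5).
Shortfall ratios: (1350000−300000)/1350000 = 0.7778.
Squared: 0.6049.
Sum = 0.604938; P₂ = 0.604938 / 5 = 0.1210.

0.1210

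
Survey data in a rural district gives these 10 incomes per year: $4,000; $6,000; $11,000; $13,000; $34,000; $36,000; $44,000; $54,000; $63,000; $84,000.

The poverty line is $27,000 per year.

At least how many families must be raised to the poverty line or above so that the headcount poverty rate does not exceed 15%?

Currently q = 4 of N = 10 are below the line (H = 0.400).
A headcount ratio of at most 15% allows at most ⌊0.15 × 10⌋ = 1 poor families.
So at least 4 − 1 = 3 must be lifted.

3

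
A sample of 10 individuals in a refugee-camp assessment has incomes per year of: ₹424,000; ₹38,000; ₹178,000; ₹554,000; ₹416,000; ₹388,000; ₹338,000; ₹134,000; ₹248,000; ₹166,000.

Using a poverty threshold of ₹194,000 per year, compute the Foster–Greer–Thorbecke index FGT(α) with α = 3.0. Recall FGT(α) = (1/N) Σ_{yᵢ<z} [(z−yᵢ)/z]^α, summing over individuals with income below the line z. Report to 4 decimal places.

Below the line: ₹38,000, ₹134,000, ₹166,000, ₹178,000 (q = 4 of N = 10).
Shortfall ratios: (194000−38000)/194000 = 0.8041; (194000−134000)/194000 = 0.3093; (194000−166000)/194000 = 0.1443; (194000−178000)/194000 = 0.0825.
Raised to α = 3.0: 0.51996; 0.02958; 0.00301; 0.00056.
Sum = 0.553109; FGT(3.0) = 0.553109 / 10 = 0.0553.

0.0553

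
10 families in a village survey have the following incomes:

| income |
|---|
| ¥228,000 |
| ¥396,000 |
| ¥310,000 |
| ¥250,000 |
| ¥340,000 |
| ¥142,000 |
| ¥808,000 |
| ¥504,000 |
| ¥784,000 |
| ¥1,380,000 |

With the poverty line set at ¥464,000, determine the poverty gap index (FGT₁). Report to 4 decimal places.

0.2409

Below the line: ¥142,000, ¥228,000, ¥250,000, ¥310,000, ¥340,000, ¥396,000 (q = 6 of N = 10).
Shortfall ratios: (464000−142000)/464000 = 0.6940; (464000−228000)/464000 = 0.5086; (464000−250000)/464000 = 0.4612; (464000−310000)/464000 = 0.3319; (464000−340000)/464000 = 0.2672; (464000−396000)/464000 = 0.1466.
Σ = 2.409483. Dividing by the full population N = 10 gives P₁ = 0.2409.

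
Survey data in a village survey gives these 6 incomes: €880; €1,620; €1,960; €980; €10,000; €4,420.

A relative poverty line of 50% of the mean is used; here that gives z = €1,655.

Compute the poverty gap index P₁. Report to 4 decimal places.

0.1495

Below z: €880, €980, €1,620 (q = 3 of N = 6).
Normalized shortfalls: (1655−880)/1655 = 0.4683; (1655−980)/1655 = 0.4079; (1655−1620)/1655 = 0.0211.
Σ = 0.897281. Dividing by the full population N = 6 gives P₁ = 0.1495.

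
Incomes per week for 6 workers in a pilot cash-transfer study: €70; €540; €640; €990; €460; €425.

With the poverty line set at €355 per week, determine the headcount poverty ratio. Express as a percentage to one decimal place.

16.7%

1 of the 6 workers have income below €355.
H = 1/6 = 16.7%.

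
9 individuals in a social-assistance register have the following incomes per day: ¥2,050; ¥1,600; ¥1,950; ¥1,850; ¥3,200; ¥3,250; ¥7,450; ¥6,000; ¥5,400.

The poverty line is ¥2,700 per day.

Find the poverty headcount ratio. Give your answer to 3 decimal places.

4 of the 9 individuals have income below ¥2,700.
H = 4/9 = 0.444.

0.444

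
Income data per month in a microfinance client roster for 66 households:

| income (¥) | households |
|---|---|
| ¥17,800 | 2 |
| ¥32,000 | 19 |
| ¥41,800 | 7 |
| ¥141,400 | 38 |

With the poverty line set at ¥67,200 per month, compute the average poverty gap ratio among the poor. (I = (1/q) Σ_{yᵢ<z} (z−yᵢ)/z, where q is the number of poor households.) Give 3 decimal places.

Poor units: 2×¥17,800, 19×¥32,000, 7×¥41,800 (q = 28 of N = 66).
Relative gaps: 0.7351 (×2), 0.5238 (×19), 0.3780 (×7); sum = 14.068452.
I averages over the q = 28 poor units only: 14.068452 / 28 = 0.502.

0.502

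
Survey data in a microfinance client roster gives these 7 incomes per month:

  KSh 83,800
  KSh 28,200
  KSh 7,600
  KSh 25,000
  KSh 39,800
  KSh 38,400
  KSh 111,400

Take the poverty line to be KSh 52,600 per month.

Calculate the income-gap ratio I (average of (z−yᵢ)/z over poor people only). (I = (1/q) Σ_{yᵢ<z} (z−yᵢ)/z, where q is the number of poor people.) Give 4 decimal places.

Below z: KSh 7,600, KSh 25,000, KSh 28,200, KSh 38,400, KSh 39,800 (q = 5 of N = 7).
Relative gaps: 0.8555, 0.5247, 0.4639, 0.2700, 0.2433; sum = 2.357414.
The income-gap ratio divides by q (the poor only): 2.357414 / 5 = 0.4715.

0.4715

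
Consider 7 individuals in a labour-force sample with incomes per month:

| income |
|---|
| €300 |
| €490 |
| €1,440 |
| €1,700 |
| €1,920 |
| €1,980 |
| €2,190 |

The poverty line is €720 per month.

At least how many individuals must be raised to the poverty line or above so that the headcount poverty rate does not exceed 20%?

1

Currently q = 2 of N = 7 are below the line (H = 0.286).
A headcount ratio of at most 20% allows at most ⌊0.20 × 7⌋ = 1 poor individuals.
So at least 2 − 1 = 1 must be lifted.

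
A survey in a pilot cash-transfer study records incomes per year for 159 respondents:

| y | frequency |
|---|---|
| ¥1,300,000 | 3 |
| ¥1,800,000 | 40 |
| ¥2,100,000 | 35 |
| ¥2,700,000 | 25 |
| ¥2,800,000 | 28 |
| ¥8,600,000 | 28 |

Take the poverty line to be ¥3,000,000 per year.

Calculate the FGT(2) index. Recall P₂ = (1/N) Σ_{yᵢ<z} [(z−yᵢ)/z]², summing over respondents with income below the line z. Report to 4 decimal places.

Incomes under z: 3×¥1,300,000, 40×¥1,800,000, 35×¥2,100,000, 25×¥2,700,000, 28×¥2,800,000 (q = 131 of N = 159).
Relative gaps: (3000000−1300000)/3000000 = 0.5667 (×3); (3000000−1800000)/3000000 = 0.4000 (×40); (3000000−2100000)/3000000 = 0.3000 (×35); (3000000−2700000)/3000000 = 0.1000 (×25); (3000000−2800000)/3000000 = 0.0667 (×28).
Squared: 0.3211 (×3); 0.1600 (×40); 0.0900 (×35); 0.0100 (×25); 0.0044 (×28).
Sum = 10.887778; P₂ = 10.887778 / 159 = 0.0685.

0.0685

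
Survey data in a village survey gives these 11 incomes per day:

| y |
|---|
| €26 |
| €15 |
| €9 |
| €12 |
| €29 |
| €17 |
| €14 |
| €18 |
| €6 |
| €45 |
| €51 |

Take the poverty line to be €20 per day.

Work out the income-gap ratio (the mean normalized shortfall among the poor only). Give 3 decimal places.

0.350

Incomes under z: €6, €9, €12, €14, €15, €17, €18 (q = 7 of N = 11).
Relative gaps: 0.7000, 0.5500, 0.4000, 0.3000, 0.2500, 0.1500, 0.1000; sum = 2.450000.
The income-gap ratio divides by q (the poor only): 2.450000 / 7 = 0.350.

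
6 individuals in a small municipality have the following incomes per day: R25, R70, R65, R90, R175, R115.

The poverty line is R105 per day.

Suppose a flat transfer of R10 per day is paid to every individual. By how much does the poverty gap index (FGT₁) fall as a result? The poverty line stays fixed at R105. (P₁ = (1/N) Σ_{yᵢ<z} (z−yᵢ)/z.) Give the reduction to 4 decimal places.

0.0635

Before: below the line — R25, R65, R70, R90; poverty gap index (FGT₁) = 0.269841.
After the R10 transfer: below the line — R35, R75, R80, R100; poverty gap index (FGT₁) = 0.206349.
Reduction = 0.269841 − 0.206349 = 0.0635.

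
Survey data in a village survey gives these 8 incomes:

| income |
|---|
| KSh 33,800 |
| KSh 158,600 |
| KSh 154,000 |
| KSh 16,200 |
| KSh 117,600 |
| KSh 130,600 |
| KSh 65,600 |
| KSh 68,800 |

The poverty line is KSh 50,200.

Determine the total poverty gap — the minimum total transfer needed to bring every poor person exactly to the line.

KSh 50,400

Below z: KSh 16,200, KSh 33,800 (q = 2 of N = 8).
Individual gaps: 50200−16200 = 34000; 50200−33800 = 16400.
Aggregate gap = KSh 50,400.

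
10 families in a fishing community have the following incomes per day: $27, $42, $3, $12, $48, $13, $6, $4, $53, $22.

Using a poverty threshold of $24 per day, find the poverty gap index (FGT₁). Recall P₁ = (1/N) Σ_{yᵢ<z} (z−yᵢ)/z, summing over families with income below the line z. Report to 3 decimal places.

Below the line: $3, $4, $6, $12, $13, $22 (q = 6 of N = 10).
Relative gaps: (24−3)/24 = 0.8750; (24−4)/24 = 0.8333; (24−6)/24 = 0.7500; (24−12)/24 = 0.5000; (24−13)/24 = 0.4583; (24−22)/24 = 0.0833.
Sum of shortfalls = 3.500000; P₁ averages over all N: 3.500000 / 10 = 0.350.

0.350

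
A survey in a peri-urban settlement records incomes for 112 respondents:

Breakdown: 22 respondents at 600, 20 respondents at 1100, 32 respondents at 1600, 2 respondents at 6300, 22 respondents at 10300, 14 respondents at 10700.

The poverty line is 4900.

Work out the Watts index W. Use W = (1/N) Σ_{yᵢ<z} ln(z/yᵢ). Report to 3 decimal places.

Below z: 22×600, 20×1100, 32×1600 (q = 74 of N = 112).
Log gaps: ln(4900/600) = 2.1001 (×22); ln(4900/1100) = 1.4939 (×20); ln(4900/1600) = 1.1192 (×32).
W = 111.895249 / 112 = 0.999.

0.999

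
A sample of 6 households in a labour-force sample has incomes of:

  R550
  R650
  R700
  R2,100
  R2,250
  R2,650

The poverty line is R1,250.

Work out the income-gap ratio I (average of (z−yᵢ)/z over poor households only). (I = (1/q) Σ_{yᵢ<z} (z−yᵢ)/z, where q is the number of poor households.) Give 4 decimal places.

Below z: R550, R650, R700 (q = 3 of N = 6).
Relative gaps: 0.5600, 0.4800, 0.4400; sum = 1.480000.
I averages over the q = 3 poor units only: 1.480000 / 3 = 0.4933.

0.4933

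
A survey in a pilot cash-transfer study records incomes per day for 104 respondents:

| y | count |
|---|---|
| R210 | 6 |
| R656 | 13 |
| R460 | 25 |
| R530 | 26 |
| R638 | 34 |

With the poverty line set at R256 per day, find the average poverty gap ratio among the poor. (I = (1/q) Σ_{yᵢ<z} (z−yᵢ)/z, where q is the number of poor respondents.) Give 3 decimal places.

0.180

Poor units: 6×R210 (q = 6 of N = 104).
Shortfall ratios (z−y)/z: 0.1797 (×6); sum = 1.078125.
I averages over the q = 6 poor units only: 1.078125 / 6 = 0.180.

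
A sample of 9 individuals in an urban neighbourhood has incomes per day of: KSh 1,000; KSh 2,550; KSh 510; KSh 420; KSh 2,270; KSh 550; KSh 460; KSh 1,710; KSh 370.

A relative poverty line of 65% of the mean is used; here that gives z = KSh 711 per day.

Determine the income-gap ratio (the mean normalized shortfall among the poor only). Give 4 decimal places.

0.3502

Incomes under z: KSh 370, KSh 420, KSh 460, KSh 510, KSh 550 (q = 5 of N = 9).
Shortfall ratios (z−y)/z: 0.4796, 0.4093, 0.3530, 0.2827, 0.2264; sum = 1.751055.
I averages over the q = 5 poor units only: 1.751055 / 5 = 0.3502.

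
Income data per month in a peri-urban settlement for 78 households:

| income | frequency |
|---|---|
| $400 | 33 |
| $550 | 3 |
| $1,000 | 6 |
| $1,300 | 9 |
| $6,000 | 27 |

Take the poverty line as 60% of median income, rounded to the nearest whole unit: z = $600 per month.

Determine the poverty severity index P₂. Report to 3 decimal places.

Poor units: 33×$400, 3×$550 (q = 36 of N = 78).
Shortfall ratios: (600−400)/600 = 0.3333 (×33); (600−550)/600 = 0.0833 (×3).
Squared: 0.1111 (×33); 0.0069 (×3).
Sum = 3.687500; P₂ = 3.687500 / 78 = 0.047.

0.047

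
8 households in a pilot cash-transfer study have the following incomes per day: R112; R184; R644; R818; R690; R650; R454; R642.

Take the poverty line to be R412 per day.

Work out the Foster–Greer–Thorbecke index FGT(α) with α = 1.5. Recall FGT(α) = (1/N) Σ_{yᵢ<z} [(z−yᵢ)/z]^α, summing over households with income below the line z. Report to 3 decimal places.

Below the line: R112, R184 (q = 2 of N = 8).
Normalized shortfalls: (412−112)/412 = 0.7282; (412−184)/412 = 0.5534.
Raised to α = 1.5: 0.62135; 0.41168.
Sum = 1.033027; FGT(1.5) = 1.033027 / 8 = 0.129.

0.129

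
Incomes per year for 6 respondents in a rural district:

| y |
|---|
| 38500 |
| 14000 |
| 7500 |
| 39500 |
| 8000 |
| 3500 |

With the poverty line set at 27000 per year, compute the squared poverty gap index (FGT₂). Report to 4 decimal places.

0.3344

Below z: 3500, 7500, 8000, 14000 (q = 4 of N = 6).
Normalized shortfalls: (27000−3500)/27000 = 0.8704; (27000−7500)/27000 = 0.7222; (27000−8000)/27000 = 0.7037; (27000−14000)/27000 = 0.4815.
Squared: 0.7575; 0.5216; 0.4952; 0.2318.
Sum = 2.006173; P₂ = 2.006173 / 6 = 0.3344.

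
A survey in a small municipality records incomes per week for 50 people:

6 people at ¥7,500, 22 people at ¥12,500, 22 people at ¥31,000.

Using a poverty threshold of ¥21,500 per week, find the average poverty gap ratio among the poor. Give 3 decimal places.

Incomes under z: 6×¥7,500, 22×¥12,500 (q = 28 of N = 50).
Shortfall ratios (z−y)/z: 0.6512 (×6), 0.4186 (×22); sum = 13.116279.
I averages over the q = 28 poor units only: 13.116279 / 28 = 0.468.

0.468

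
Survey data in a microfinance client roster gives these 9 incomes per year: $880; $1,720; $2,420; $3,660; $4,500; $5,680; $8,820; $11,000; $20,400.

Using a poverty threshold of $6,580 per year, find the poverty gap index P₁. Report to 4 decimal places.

0.3482

Below z: $880, $1,720, $2,420, $3,660, $4,500, $5,680 (q = 6 of N = 9).
Relative gaps: (6580−880)/6580 = 0.8663; (6580−1720)/6580 = 0.7386; (6580−2420)/6580 = 0.6322; (6580−3660)/6580 = 0.4438; (6580−4500)/6580 = 0.3161; (6580−5680)/6580 = 0.1368.
Sum of shortfalls = 3.133739; P₁ averages over all N: 3.133739 / 9 = 0.3482.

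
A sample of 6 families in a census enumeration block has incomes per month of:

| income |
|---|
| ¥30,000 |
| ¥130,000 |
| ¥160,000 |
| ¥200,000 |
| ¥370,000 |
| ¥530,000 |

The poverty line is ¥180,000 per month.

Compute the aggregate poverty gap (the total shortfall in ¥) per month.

¥220,000

Below z: ¥30,000, ¥130,000, ¥160,000 (q = 3 of N = 6).
Individual gaps: 180000−30000 = 150000; 180000−130000 = 50000; 180000−160000 = 20000.
Aggregate gap = ¥220,000.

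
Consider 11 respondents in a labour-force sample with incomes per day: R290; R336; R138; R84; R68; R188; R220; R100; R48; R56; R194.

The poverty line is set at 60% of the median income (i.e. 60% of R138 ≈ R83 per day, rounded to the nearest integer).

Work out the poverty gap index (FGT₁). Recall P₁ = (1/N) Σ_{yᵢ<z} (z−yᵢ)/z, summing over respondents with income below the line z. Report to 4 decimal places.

0.0843

Incomes under z: R48, R56, R68 (q = 3 of N = 11).
Gap ratios (z−y)/z: (83−48)/83 = 0.4217; (83−56)/83 = 0.3253; (83−68)/83 = 0.1807.
Σ = 0.927711. Dividing by the full population N = 11 gives P₁ = 0.0843.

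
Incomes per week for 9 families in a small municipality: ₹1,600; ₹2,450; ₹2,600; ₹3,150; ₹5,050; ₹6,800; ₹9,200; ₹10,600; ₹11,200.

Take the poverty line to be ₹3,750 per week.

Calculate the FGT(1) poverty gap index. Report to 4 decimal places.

0.1541

Below the line: ₹1,600, ₹2,450, ₹2,600, ₹3,150 (q = 4 of N = 9).
Gap ratios (z−y)/z: (3750−1600)/3750 = 0.5733; (3750−2450)/3750 = 0.3467; (3750−2600)/3750 = 0.3067; (3750−3150)/3750 = 0.1600.
Sum of shortfalls = 1.386667; P₁ averages over all N: 1.386667 / 9 = 0.1541.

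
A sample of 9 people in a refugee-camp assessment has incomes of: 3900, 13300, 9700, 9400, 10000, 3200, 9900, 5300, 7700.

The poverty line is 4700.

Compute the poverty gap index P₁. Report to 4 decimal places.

0.0544

Below z: 3200, 3900 (q = 2 of N = 9).
Relative gaps: (4700−3200)/4700 = 0.3191; (4700−3900)/4700 = 0.1702.
Σ = 0.489362. Dividing by the full population N = 9 gives P₁ = 0.0544.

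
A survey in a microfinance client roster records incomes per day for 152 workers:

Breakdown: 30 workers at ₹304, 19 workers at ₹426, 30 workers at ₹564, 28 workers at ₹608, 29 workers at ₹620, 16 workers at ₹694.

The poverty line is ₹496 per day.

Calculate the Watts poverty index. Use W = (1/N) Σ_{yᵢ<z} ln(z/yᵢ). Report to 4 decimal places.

Poor units: 30×₹304, 19×₹426 (q = 49 of N = 152).
Log gaps: ln(496/304) = 0.4895 (×30); ln(496/426) = 0.1521 (×19).
W = 17.577042 / 152 = 0.1156.

0.1156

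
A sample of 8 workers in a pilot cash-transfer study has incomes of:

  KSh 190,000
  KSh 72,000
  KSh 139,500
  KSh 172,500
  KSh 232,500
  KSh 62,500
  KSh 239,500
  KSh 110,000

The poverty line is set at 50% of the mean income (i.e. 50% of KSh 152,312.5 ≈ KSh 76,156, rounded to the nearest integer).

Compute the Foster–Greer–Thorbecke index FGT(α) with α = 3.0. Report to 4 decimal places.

Incomes under z: KSh 62,500, KSh 72,000 (q = 2 of N = 8).
Shortfall ratios: (76156−62500)/76156 = 0.1793; (76156−72000)/76156 = 0.0546.
Raised to α = 3.0: 0.00577; 0.00016.
Sum = 0.005928; FGT(3.0) = 0.005928 / 8 = 0.0007.

0.0007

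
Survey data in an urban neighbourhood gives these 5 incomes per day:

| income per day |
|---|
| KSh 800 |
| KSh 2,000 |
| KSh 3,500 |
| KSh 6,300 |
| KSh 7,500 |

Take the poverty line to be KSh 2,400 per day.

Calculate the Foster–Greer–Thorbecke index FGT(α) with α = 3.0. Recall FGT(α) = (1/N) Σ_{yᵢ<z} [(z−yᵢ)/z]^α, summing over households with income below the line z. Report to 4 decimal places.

Incomes under z: KSh 800, KSh 2,000 (q = 2 of N = 5).
Relative gaps: (2400−800)/2400 = 0.6667; (2400−2000)/2400 = 0.1667.
Raised to α = 3.0: 0.29630; 0.00463.
Sum = 0.300926; FGT(3.0) = 0.300926 / 5 = 0.0602.

0.0602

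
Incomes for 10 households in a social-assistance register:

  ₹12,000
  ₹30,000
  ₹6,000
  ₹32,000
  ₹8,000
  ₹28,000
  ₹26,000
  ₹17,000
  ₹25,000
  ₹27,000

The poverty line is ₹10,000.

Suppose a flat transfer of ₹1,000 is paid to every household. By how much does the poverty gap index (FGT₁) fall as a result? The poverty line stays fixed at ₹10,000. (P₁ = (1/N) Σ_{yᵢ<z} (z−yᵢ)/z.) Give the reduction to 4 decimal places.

Before: below the line — ₹6,000, ₹8,000; poverty gap index (FGT₁) = 0.060000.
After the ₹1,000 transfer: below the line — ₹7,000, ₹9,000; poverty gap index (FGT₁) = 0.040000.
Reduction = 0.060000 − 0.040000 = 0.0200.

0.0200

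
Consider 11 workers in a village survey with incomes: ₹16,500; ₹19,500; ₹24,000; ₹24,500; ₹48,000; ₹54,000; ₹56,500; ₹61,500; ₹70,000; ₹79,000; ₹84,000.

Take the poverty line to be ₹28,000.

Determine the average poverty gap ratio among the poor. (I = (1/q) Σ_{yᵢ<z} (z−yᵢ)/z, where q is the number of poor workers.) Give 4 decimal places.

Incomes under z: ₹16,500, ₹19,500, ₹24,000, ₹24,500 (q = 4 of N = 11).
Shortfall ratios (z−y)/z: 0.4107, 0.3036, 0.1429, 0.1250; sum = 0.982143.
I averages over the q = 4 poor units only: 0.982143 / 4 = 0.2455.

0.2455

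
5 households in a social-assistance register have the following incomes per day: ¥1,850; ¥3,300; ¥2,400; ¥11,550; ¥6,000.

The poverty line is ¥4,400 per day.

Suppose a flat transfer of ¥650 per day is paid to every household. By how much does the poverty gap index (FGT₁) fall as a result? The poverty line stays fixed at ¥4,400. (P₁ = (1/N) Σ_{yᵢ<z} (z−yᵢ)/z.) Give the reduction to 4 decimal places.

Before: below the line — ¥1,850, ¥2,400, ¥3,300; poverty gap index (FGT₁) = 0.256818.
After the ¥650 transfer: below the line — ¥2,500, ¥3,050, ¥3,950; poverty gap index (FGT₁) = 0.168182.
Reduction = 0.256818 − 0.168182 = 0.0886.

0.0886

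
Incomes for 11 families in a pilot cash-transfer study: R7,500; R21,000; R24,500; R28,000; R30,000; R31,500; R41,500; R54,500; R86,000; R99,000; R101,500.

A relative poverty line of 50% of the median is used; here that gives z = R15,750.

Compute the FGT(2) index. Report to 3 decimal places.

Below the line: R7,500 (q = 1 of N = 11).
Normalized shortfalls: (15750−7500)/15750 = 0.5238.
Squared: 0.2744.
Sum = 0.274376; P₂ = 0.274376 / 11 = 0.025.

0.025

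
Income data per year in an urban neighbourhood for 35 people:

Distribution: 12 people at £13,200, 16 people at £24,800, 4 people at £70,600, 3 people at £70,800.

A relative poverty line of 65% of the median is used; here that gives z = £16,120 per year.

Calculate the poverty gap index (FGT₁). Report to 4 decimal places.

0.0621

Incomes under z: 12×£13,200 (q = 12 of N = 35).
Relative gaps: (16120−13200)/16120 = 0.1811 (×12).
Σ = 2.173697. Dividing by the full population N = 35 gives P₁ = 0.0621.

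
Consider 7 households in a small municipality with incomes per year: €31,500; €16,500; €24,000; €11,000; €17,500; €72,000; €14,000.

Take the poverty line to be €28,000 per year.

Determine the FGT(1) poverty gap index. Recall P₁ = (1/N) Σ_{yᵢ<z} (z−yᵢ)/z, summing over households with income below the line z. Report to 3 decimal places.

Below z: €11,000, €14,000, €16,500, €17,500, €24,000 (q = 5 of N = 7).
Gap ratios (z−y)/z: (28000−11000)/28000 = 0.6071; (28000−14000)/28000 = 0.5000; (28000−16500)/28000 = 0.4107; (28000−17500)/28000 = 0.3750; (28000−24000)/28000 = 0.1429.
Sum of shortfalls = 2.035714; P₁ averages over all N: 2.035714 / 7 = 0.291.

0.291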